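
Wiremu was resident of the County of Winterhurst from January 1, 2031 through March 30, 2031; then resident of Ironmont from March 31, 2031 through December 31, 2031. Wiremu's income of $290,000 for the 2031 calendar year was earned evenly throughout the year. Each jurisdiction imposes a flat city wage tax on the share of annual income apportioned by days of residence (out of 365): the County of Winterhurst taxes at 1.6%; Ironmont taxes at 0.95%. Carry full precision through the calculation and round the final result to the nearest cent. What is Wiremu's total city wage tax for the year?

$3,214.63

The County of Winterhurst, January 1 – March 30, 2031: 89 days → $290,000 × 1.6% × 89/365 = $1,131.3973
Ironmont, March 31 – December 31, 2031: 276 days → $290,000 × 0.95% × 276/365 = $2,083.2329
Total = $3,214.6301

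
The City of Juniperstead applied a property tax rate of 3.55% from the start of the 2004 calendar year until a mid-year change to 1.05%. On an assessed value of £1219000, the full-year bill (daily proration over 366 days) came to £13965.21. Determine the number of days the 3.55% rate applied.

Let d = days at the first rate; then 366 − d days at the second rate.
£1219000 × [3.55%·d + 1.05%·(366−d)] / 366 = £13965.21
Solving gives d = 14, so the new rate took effect on 15 January 2004.

14 days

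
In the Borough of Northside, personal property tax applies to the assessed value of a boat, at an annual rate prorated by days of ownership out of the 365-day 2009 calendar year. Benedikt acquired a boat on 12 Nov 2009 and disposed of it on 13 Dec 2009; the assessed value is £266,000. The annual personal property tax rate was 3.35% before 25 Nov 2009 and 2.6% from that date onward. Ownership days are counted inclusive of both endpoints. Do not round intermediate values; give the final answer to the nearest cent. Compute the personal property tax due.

12 Nov – 24 Nov 2009: 13 days at 3.35% → £266,000 × 3.35% × 13/365 = £317.3781
25 Nov – 13 Dec 2009: 19 days at 2.6% → £266,000 × 2.6% × 19/365 = £360.0110
Total = £677.3890

£677.39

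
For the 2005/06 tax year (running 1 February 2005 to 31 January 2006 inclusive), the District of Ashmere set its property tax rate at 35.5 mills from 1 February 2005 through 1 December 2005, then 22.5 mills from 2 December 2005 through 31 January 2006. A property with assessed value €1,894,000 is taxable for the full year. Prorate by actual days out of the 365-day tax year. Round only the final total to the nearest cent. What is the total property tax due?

€63,122.09

1 February – 1 December 2005: 304 days at 35.5 mills → €1,894,000 × 3.55% × 304/365 = €56,000.1315
2 December 2005 – 31 January 2006: 61 days at 22.5 mills → €1,894,000 × 2.25% × 61/365 = €7,121.9589
Total = €63,122.0904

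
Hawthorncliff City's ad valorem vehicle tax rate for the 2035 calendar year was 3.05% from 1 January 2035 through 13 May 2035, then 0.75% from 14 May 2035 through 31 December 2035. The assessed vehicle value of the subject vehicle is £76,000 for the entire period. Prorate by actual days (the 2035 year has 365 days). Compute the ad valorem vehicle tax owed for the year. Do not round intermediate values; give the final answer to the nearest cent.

£1,206.94

1 January – 13 May 2035: 133 days at 3.05% → £76,000 × 3.05% × 133/365 = £844.6411
14 May – 31 December 2035: 232 days at 0.75% → £76,000 × 0.75% × 232/365 = £362.3014
Total = £1,206.9425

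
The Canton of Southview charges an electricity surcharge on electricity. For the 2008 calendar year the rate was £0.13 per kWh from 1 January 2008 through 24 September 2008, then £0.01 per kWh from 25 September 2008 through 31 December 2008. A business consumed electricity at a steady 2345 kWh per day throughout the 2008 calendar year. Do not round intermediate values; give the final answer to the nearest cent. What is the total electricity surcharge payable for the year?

£83997.90

1 January – 24 September 2008: 268 days × 2345 kWh/day = 628,460 kWh at £0.13/kWh → £81699.80
25 September – 31 December 2008: 98 days × 2345 kWh/day = 229,810 kWh at £0.01/kWh → £2298.10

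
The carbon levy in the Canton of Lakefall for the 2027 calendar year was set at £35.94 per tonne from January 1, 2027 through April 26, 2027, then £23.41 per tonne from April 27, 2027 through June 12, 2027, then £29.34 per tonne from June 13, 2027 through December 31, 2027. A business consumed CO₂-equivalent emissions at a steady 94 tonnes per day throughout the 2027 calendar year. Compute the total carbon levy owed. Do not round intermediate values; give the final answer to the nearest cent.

£1052423.06

January 1 – April 26, 2027: 116 days × 94 tonnes/day = 10,904 tonnes at £35.94/tonne → £391889.76
April 27 – June 12, 2027: 47 days × 94 tonnes/day = 4,418 tonnes at £23.41/tonne → £103425.38
June 13 – December 31, 2027: 202 days × 94 tonnes/day = 18,988 tonnes at £29.34/tonne → £557107.92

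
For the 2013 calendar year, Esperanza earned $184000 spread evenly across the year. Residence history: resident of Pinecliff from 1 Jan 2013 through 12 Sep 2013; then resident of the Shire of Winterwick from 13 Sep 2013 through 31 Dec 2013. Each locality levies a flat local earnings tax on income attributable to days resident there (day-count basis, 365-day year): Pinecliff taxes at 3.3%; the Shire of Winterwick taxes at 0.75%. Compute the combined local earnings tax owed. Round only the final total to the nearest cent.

$4657.97

Pinecliff, 1 Jan – 12 Sep 2013: 255 days → $184000 × 3.3% × 255/365 = $4242.0822
The Shire of Winterwick, 13 Sep – 31 Dec 2013: 110 days → $184000 × 0.75% × 110/365 = $415.8904
Total = $4657.9726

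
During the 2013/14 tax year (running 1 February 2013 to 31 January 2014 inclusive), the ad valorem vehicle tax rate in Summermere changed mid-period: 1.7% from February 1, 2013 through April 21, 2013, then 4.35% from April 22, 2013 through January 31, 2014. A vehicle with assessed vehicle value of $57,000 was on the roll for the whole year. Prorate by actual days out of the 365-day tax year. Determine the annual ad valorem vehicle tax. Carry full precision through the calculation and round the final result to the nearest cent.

$2,148.43

February 1 – April 21, 2013: 80 days at 1.7% → $57,000 × 1.7% × 80/365 = $212.3836
April 22, 2013 – January 31, 2014: 285 days at 4.35% → $57,000 × 4.35% × 285/365 = $1,936.0479
Total = $2,148.4315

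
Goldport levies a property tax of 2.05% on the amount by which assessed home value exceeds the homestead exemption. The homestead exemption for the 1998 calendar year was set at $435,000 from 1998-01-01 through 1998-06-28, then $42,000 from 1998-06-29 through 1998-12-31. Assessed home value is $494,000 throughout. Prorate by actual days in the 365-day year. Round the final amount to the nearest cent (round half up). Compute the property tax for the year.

1998-01-01 to 1998-06-28: 179 days, exemption $435,000 → ($494,000 − $435,000) × 2.05% × 179/365 = $593.1521
1998-06-29 to 1998-12-31: 186 days, exemption $42,000 → ($494,000 − $42,000) × 2.05% × 186/365 = $4,721.8521
Total = $5,315.0041

$5,315.00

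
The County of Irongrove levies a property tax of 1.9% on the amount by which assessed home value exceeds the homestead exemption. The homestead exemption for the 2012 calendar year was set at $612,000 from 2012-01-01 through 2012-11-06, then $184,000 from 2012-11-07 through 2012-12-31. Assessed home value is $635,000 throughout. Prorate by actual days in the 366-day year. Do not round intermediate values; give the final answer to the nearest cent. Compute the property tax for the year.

2012-01-01 to 2012-11-06: 311 days, exemption $612,000 → ($635,000 − $612,000) × 1.9% × 311/366 = $371.3306
2012-11-07 to 2012-12-31: 55 days, exemption $184,000 → ($635,000 − $184,000) × 1.9% × 55/366 = $1,287.6913
Total = $1,659.0219

$1,659.02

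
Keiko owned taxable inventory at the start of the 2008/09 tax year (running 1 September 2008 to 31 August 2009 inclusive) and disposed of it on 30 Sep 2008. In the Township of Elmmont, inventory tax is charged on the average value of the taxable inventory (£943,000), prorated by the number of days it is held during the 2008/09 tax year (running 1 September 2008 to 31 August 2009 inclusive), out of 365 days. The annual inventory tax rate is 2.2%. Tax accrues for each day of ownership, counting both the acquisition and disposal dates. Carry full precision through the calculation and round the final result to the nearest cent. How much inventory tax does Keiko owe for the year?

Days held (1 Sep – 30 Sep 2008): 30 out of 365
Tax = £943,000 × 2.2% × 30/365 = £1,705.1507

£1,705.15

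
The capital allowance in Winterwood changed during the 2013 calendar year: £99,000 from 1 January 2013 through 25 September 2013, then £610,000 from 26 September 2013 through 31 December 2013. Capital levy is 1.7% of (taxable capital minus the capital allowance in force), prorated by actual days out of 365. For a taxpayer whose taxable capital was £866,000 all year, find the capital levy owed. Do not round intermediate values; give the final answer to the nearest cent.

1 January – 25 September 2013: 268 days, exemption £99,000 → (£866,000 − £99,000) × 1.7% × 268/365 = £9,573.8411
26 September – 31 December 2013: 97 days, exemption £610,000 → (£866,000 − £610,000) × 1.7% × 97/365 = £1,156.5589
Total = £10,730.4000

£10,730.40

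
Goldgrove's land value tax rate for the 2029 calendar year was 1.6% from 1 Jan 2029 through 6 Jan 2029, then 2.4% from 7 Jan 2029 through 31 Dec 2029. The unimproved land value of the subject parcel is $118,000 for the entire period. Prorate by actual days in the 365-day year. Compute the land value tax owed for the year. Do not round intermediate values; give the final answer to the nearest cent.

$2,816.48

1 Jan – 6 Jan 2029: 6 days at 1.6% → $118,000 × 1.6% × 6/365 = $31.0356
7 Jan – 31 Dec 2029: 359 days at 2.4% → $118,000 × 2.4% × 359/365 = $2,785.4466
Total = $2,816.4822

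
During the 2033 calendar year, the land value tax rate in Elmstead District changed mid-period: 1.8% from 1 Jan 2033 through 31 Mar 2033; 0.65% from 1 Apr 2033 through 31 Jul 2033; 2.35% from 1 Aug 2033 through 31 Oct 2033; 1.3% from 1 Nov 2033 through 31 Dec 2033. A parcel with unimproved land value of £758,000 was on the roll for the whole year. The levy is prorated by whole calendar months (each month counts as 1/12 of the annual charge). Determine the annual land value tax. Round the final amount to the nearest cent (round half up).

£11,148.92

1 Jan – 31 Mar 2033: 3 months at 1.8% → £758,000 × 1.8% × 3/12 = £3,411.0000
1 Apr – 31 Jul 2033: 4 months at 0.65% → £758,000 × 0.65% × 4/12 = £1,642.3333
1 Aug – 31 Oct 2033: 3 months at 2.35% → £758,000 × 2.35% × 3/12 = £4,453.2500
1 Nov – 31 Dec 2033: 2 months at 1.3% → £758,000 × 1.3% × 2/12 = £1,642.3333
Total = £11,148.9167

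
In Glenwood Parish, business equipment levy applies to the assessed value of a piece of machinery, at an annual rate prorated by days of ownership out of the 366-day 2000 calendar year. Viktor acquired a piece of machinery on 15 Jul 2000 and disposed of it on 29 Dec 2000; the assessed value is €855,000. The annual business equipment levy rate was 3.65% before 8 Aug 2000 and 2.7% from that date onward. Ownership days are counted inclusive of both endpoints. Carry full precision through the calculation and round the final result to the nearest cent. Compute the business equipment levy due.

€11,129.02

15 Jul – 7 Aug 2000: 24 days at 3.65% → €855,000 × 3.65% × 24/366 = €2,046.3934
8 Aug – 29 Dec 2000: 144 days at 2.7% → €855,000 × 2.7% × 144/366 = €9,082.6230
Total = €11,129.0164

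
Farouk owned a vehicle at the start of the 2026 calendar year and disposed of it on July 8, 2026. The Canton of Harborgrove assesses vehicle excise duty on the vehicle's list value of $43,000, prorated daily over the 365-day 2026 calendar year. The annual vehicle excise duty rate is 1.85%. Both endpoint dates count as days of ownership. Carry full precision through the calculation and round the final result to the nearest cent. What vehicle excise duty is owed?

$411.92

Days held (January 1 – July 8, 2026): 189 out of 365
Tax = $43,000 × 1.85% × 189/365 = $411.9164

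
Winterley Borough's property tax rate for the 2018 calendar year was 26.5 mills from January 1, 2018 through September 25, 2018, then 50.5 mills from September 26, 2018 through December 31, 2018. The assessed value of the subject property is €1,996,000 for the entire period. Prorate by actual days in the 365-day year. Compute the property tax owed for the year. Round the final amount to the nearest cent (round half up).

January 1 – September 25, 2018: 268 days at 26.5 mills → €1,996,000 × 2.65% × 268/365 = €38,837.2384
September 26 – December 31, 2018: 97 days at 50.5 mills → €1,996,000 × 5.05% × 97/365 = €26,787.4137
Total = €65,624.6521

€65,624.65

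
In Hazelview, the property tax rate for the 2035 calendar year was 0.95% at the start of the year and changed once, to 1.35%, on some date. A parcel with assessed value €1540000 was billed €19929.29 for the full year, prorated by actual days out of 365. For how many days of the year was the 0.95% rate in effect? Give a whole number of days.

51 days

Let d = days at the first rate; then 365 − d days at the second rate.
€1540000 × [0.95%·d + 1.35%·(365−d)] / 365 = €19929.29
Solving gives d = 51, so the new rate took effect on February 21, 2035.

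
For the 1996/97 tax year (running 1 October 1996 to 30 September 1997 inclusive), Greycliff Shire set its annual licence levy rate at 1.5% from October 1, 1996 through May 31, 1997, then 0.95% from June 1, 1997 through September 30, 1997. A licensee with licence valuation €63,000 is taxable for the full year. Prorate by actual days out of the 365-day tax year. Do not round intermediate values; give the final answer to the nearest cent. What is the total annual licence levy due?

October 1, 1996 – May 31, 1997: 243 days at 1.5% → €63,000 × 1.5% × 243/365 = €629.1370
June 1 – September 30, 1997: 122 days at 0.95% → €63,000 × 0.95% × 122/365 = €200.0466
Total = €829.1836

€829.18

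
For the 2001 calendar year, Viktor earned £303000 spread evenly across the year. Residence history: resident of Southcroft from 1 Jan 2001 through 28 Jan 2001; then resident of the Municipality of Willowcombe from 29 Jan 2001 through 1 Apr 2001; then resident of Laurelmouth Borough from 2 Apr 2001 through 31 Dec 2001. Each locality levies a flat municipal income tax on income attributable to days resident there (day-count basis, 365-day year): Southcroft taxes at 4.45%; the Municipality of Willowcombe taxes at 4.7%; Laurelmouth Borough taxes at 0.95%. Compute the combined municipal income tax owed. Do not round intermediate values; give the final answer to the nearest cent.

£5653.23

Southcroft, 1 Jan – 28 Jan 2001: 28 days → £303000 × 4.45% × 28/365 = £1034.3507
The Municipality of Willowcombe, 29 Jan – 1 Apr 2001: 63 days → £303000 × 4.7% × 63/365 = £2458.0356
Laurelmouth Borough, 2 Apr – 31 Dec 2001: 274 days → £303000 × 0.95% × 274/365 = £2160.8466
Total = £5653.2329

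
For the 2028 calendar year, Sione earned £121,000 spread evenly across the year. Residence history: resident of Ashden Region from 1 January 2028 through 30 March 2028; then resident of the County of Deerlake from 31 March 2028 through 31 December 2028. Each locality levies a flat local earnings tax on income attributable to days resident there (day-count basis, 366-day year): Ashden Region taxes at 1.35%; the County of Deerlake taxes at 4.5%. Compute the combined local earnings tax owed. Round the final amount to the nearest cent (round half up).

Ashden Region, 1 January – 30 March 2028: 90 days → £121,000 × 1.35% × 90/366 = £401.6803
The County of Deerlake, 31 March – 31 December 2028: 276 days → £121,000 × 4.5% × 276/366 = £4,106.0656
Total = £4,507.7459

£4,507.75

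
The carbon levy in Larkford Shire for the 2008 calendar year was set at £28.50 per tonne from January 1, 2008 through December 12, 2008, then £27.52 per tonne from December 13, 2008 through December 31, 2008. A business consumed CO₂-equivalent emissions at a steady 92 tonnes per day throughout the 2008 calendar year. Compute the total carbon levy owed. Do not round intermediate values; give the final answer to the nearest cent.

£957938.96

January 1 – December 12, 2008: 347 days × 92 tonnes/day = 31,924 tonnes at £28.50/tonne → £909834.00
December 13 – December 31, 2008: 19 days × 92 tonnes/day = 1,748 tonnes at £27.52/tonne → £48104.96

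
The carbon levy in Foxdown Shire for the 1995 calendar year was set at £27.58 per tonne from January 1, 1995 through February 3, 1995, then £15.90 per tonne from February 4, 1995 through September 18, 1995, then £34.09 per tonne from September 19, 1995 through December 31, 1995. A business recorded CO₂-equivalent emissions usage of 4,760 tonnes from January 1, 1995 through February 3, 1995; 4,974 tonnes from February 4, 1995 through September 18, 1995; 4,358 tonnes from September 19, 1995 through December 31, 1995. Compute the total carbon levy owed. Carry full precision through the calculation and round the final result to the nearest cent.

£358,931.62

January 1 – February 3, 1995: 4,760 tonnes at £27.58/tonne → £131,280.80
February 4 – September 18, 1995: 4,974 tonnes at £15.90/tonne → £79,086.60
September 19 – December 31, 1995: 4,358 tonnes at £34.09/tonne → £148,564.22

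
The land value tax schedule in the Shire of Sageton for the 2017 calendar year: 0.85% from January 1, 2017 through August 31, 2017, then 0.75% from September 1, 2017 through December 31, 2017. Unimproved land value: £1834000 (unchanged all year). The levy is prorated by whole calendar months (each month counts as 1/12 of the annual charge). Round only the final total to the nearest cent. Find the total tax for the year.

January 1 – August 31, 2017: 8 months at 0.85% → £1834000 × 0.85% × 8/12 = £10392.6667
September 1 – December 31, 2017: 4 months at 0.75% → £1834000 × 0.75% × 4/12 = £4585.0000
Total = £14977.6667

£14977.67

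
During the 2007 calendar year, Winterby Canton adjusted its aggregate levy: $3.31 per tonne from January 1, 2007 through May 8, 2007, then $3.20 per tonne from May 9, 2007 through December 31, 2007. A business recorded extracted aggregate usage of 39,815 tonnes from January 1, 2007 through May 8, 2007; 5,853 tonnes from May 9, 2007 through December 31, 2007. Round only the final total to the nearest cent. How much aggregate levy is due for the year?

$150517.25

January 1 – May 8, 2007: 39,815 tonnes at $3.31/tonne → $131787.65
May 9 – December 31, 2007: 5,853 tonnes at $3.20/tonne → $18729.60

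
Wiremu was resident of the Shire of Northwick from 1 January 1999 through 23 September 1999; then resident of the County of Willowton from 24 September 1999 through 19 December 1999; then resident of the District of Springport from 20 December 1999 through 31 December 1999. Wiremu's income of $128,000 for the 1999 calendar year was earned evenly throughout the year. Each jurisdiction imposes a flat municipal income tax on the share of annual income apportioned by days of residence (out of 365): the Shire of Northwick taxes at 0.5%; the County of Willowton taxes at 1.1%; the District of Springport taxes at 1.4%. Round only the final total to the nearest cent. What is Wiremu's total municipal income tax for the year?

The Shire of Northwick, 1 January – 23 September 1999: 266 days → $128,000 × 0.5% × 266/365 = $466.4110
The County of Willowton, 24 September – 19 December 1999: 87 days → $128,000 × 1.1% × 87/365 = $335.6055
The District of Springport, 20 December – 31 December 1999: 12 days → $128,000 × 1.4% × 12/365 = $58.9151
Total = $860.9315

$860.93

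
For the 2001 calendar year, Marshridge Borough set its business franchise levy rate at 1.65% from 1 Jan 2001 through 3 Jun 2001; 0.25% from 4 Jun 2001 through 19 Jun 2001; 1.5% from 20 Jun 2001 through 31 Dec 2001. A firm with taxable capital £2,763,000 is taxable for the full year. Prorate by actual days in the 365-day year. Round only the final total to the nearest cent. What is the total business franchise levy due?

1 Jan – 3 Jun 2001: 154 days at 1.65% → £2,763,000 × 1.65% × 154/365 = £19,235.0219
4 Jun – 19 Jun 2001: 16 days at 0.25% → £2,763,000 × 0.25% × 16/365 = £302.7945
20 Jun – 31 Dec 2001: 195 days at 1.5% → £2,763,000 × 1.5% × 195/365 = £22,141.8493
Total = £41,679.6658

£41,679.67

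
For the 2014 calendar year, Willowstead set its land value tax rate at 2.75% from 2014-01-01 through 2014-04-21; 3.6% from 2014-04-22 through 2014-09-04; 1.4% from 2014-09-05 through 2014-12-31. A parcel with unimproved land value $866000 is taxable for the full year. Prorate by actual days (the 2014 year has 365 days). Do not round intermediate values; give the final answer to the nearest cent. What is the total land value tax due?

2014-01-01 to 2014-04-21: 111 days at 2.75% → $866000 × 2.75% × 111/365 = $7242.3699
2014-04-22 to 2014-09-04: 136 days at 3.6% → $866000 × 3.6% × 136/365 = $11616.2630
2014-09-05 to 2014-12-31: 118 days at 1.4% → $866000 × 1.4% × 118/365 = $3919.5397
Total = $22778.1726

$22778.17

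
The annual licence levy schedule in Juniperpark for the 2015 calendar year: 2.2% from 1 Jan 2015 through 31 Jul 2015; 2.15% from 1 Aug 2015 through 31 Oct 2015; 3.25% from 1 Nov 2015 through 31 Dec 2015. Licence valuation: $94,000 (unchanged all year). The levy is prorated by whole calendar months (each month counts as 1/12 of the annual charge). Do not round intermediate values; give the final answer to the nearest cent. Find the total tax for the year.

1 Jan – 31 Jul 2015: 7 months at 2.2% → $94,000 × 2.2% × 7/12 = $1,206.3333
1 Aug – 31 Oct 2015: 3 months at 2.15% → $94,000 × 2.15% × 3/12 = $505.2500
1 Nov – 31 Dec 2015: 2 months at 3.25% → $94,000 × 3.25% × 2/12 = $509.1667
Total = $2,220.7500

$2,220.75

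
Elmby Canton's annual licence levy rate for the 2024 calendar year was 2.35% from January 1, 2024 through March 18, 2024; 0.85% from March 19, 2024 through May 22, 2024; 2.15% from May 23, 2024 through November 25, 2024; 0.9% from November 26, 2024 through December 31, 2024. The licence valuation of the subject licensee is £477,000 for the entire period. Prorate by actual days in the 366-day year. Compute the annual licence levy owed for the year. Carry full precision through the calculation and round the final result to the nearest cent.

£8,771.07

January 1 – March 18, 2024: 78 days at 2.35% → £477,000 × 2.35% × 78/366 = £2,388.9098
March 19 – May 22, 2024: 65 days at 0.85% → £477,000 × 0.85% × 65/366 = £720.0615
May 23 – November 25, 2024: 187 days at 2.15% → £477,000 × 2.15% × 187/366 = £5,239.8320
November 26 – December 31, 2024: 36 days at 0.9% → £477,000 × 0.9% × 36/366 = £422.2623
Total = £8,771.0656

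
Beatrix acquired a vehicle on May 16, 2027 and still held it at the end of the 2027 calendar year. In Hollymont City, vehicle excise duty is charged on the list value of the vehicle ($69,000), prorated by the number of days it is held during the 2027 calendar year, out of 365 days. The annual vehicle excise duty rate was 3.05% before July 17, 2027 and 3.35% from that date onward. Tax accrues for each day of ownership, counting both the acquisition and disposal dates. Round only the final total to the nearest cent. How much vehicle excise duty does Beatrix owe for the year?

May 16 – July 16, 2027: 62 days at 3.05% → $69,000 × 3.05% × 62/365 = $357.4767
July 17 – December 31, 2027: 168 days at 3.35% → $69,000 × 3.35% × 168/365 = $1,063.9233
Total = $1,421.4000

$1,421.40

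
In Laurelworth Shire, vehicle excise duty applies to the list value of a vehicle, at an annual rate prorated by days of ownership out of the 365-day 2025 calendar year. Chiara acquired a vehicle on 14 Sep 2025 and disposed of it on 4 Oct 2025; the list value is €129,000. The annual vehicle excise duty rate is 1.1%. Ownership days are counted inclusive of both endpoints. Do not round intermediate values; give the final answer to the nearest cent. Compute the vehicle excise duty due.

Days held (14 Sep – 4 Oct 2025): 21 out of 365
Tax = €129,000 × 1.1% × 21/365 = €81.6411

€81.64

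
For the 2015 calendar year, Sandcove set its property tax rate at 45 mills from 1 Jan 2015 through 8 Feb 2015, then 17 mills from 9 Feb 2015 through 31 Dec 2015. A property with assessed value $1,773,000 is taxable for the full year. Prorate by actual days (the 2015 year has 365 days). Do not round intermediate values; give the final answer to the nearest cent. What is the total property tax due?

1 Jan – 8 Feb 2015: 39 days at 45 mills → $1,773,000 × 4.5% × 39/365 = $8,524.9726
9 Feb – 31 Dec 2015: 326 days at 17 mills → $1,773,000 × 1.7% × 326/365 = $26,920.4548
Total = $35,445.4274

$35,445.43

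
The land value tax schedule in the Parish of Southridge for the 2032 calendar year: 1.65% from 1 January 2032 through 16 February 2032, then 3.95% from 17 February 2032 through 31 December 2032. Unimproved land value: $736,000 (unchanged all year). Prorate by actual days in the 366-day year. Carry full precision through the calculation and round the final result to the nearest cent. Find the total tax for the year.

$26,898.19

1 January – 16 February 2032: 47 days at 1.65% → $736,000 × 1.65% × 47/366 = $1,559.4754
17 February – 31 December 2032: 319 days at 3.95% → $736,000 × 3.95% × 319/366 = $25,338.7104
Total = $26,898.1858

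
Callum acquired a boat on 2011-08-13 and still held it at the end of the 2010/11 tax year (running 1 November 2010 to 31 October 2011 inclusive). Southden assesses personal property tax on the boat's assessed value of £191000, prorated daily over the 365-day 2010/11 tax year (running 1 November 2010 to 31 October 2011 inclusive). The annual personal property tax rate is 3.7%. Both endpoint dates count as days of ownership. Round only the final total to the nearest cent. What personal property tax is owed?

£1548.93

Days held (2011-08-13 to 2011-10-31): 80 out of 365
Tax = £191000 × 3.7% × 80/365 = £1548.9315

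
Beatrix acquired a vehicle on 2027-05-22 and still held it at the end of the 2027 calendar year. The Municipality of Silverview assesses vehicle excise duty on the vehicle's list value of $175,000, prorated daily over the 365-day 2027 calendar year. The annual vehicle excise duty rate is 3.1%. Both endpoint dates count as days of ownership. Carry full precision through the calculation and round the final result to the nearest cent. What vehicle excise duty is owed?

$3,329.32

Days held (2027-05-22 to 2027-12-31): 224 out of 365
Tax = $175,000 × 3.1% × 224/365 = $3,329.3151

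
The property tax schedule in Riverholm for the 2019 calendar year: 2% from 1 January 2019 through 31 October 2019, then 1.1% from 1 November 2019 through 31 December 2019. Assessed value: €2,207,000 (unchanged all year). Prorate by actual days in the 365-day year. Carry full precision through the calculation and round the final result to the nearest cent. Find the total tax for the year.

1 January – 31 October 2019: 304 days at 2% → €2,207,000 × 2% × 304/365 = €36,763.1781
1 November – 31 December 2019: 61 days at 1.1% → €2,207,000 × 1.1% × 61/365 = €4,057.2521
Total = €40,820.4301

€40,820.43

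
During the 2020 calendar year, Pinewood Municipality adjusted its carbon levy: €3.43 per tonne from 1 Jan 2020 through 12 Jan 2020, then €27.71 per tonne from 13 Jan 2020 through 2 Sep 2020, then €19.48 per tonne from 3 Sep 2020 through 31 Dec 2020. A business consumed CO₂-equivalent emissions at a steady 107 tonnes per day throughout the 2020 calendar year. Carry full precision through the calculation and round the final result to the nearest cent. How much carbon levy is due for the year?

1 Jan – 12 Jan 2020: 12 days × 107 tonnes/day = 1,284 tonnes at €3.43/tonne → €4,404.12
13 Jan – 2 Sep 2020: 234 days × 107 tonnes/day = 25,038 tonnes at €27.71/tonne → €693,802.98
3 Sep – 31 Dec 2020: 120 days × 107 tonnes/day = 12,840 tonnes at €19.48/tonne → €250,123.20

€948,330.30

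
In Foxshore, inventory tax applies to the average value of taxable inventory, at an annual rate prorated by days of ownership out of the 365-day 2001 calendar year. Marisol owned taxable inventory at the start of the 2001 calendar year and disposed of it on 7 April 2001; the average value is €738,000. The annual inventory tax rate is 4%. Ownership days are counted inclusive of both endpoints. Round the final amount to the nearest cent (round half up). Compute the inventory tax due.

Days held (1 January – 7 April 2001): 97 out of 365
Tax = €738,000 × 4% × 97/365 = €7,845.0411

€7,845.04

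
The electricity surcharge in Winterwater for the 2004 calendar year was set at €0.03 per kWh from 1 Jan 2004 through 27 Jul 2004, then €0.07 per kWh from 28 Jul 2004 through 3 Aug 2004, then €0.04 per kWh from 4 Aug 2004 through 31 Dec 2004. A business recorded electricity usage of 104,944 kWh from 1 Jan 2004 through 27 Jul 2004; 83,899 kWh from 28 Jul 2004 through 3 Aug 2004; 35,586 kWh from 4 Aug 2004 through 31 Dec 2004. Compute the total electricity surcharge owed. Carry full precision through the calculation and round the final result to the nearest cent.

1 Jan – 27 Jul 2004: 104,944 kWh at €0.03/kWh → €3,148.32
28 Jul – 3 Aug 2004: 83,899 kWh at €0.07/kWh → €5,872.93
4 Aug – 31 Dec 2004: 35,586 kWh at €0.04/kWh → €1,423.44

€10,444.69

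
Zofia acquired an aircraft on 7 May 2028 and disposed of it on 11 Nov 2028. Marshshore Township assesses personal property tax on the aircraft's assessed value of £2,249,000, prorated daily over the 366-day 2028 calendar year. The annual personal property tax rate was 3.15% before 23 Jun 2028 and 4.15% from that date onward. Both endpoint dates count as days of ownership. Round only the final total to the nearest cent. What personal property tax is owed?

7 May – 22 Jun 2028: 47 days at 3.15% → £2,249,000 × 3.15% × 47/366 = £9,097.3893
23 Jun – 11 Nov 2028: 142 days at 4.15% → £2,249,000 × 4.15% × 142/366 = £36,211.3579
Total = £45,308.7473

£45,308.75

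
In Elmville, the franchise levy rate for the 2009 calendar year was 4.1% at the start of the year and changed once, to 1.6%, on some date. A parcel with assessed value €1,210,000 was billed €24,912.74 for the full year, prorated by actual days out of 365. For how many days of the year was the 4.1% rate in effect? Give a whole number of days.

67 days

Let d = days at the first rate; then 365 − d days at the second rate.
€1,210,000 × [4.1%·d + 1.6%·(365−d)] / 365 = €24,912.74
Solving gives d = 67, so the new rate took effect on 9 March 2009.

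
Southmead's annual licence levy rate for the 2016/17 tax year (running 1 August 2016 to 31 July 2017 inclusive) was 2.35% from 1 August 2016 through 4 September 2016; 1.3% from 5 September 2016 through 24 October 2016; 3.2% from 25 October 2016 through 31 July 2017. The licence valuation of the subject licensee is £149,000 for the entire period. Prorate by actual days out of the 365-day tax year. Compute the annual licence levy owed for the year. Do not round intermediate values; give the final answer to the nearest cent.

£4,258.75

1 August – 4 September 2016: 35 days at 2.35% → £149,000 × 2.35% × 35/365 = £335.7603
5 September – 24 October 2016: 50 days at 1.3% → £149,000 × 1.3% × 50/365 = £265.3425
25 October 2016 – 31 July 2017: 280 days at 3.2% → £149,000 × 3.2% × 280/365 = £3,657.6438
Total = £4,258.7466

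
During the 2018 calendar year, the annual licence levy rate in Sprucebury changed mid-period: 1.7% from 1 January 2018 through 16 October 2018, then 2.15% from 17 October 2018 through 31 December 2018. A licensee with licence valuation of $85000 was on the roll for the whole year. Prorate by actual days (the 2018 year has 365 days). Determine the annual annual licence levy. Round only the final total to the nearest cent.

$1524.64

1 January – 16 October 2018: 289 days at 1.7% → $85000 × 1.7% × 289/365 = $1144.1233
17 October – 31 December 2018: 76 days at 2.15% → $85000 × 2.15% × 76/365 = $380.5205
Total = $1524.6438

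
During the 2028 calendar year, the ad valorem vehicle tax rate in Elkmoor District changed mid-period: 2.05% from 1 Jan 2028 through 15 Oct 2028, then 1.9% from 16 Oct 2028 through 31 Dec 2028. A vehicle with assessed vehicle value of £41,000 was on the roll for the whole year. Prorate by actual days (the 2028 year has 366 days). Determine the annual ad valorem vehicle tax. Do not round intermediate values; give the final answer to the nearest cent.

£827.56

1 Jan – 15 Oct 2028: 289 days at 2.05% → £41,000 × 2.05% × 289/366 = £663.6735
16 Oct – 31 Dec 2028: 77 days at 1.9% → £41,000 × 1.9% × 77/366 = £163.8880
Total = £827.5615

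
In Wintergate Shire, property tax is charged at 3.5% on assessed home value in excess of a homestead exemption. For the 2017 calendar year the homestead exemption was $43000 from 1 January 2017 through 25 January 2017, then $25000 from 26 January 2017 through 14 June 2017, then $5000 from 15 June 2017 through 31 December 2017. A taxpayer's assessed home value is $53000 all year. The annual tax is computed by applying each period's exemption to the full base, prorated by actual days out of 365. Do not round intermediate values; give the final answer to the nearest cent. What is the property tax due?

1 January – 25 January 2017: 25 days, exemption $43000 → ($53000 − $43000) × 3.5% × 25/365 = $23.9726
26 January – 14 June 2017: 140 days, exemption $25000 → ($53000 − $25000) × 3.5% × 140/365 = $375.8904
15 June – 31 December 2017: 200 days, exemption $5000 → ($53000 − $5000) × 3.5% × 200/365 = $920.5479
Total = $1320.4110

$1320.41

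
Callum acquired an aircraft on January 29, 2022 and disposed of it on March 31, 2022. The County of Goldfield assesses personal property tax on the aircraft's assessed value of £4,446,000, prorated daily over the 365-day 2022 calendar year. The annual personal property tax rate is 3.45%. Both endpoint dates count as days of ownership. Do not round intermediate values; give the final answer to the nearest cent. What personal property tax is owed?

Days held (January 29 – March 31, 2022): 62 out of 365
Tax = £4,446,000 × 3.45% × 62/365 = £26,054.7781

£26,054.78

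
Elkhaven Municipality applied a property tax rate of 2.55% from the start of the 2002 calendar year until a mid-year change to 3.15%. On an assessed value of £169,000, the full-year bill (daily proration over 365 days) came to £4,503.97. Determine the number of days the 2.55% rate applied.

Let d = days at the first rate; then 365 − d days at the second rate.
£169,000 × [2.55%·d + 3.15%·(365−d)] / 365 = £4,503.97
Solving gives d = 295, so the new rate took effect on 23 Oct 2002.

295 days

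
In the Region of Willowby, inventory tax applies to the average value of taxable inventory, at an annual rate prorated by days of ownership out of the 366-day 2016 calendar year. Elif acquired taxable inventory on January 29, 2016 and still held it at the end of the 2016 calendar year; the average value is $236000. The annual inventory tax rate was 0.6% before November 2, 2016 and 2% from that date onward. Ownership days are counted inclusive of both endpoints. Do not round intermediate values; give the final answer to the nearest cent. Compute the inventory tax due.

January 29 – November 1, 2016: 278 days at 0.6% → $236000 × 0.6% × 278/366 = $1075.5410
November 2 – December 31, 2016: 60 days at 2% → $236000 × 2% × 60/366 = $773.7705
Total = $1849.3115

$1849.31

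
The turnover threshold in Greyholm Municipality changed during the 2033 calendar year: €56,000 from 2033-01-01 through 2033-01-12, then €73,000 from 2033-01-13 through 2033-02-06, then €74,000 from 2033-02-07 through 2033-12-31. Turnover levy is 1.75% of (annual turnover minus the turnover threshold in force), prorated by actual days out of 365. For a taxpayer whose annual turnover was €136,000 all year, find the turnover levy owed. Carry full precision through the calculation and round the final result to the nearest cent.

2033-01-01 to 2033-01-12: 12 days, exemption €56,000 → (€136,000 − €56,000) × 1.75% × 12/365 = €46.0274
2033-01-13 to 2033-02-06: 25 days, exemption €73,000 → (€136,000 − €73,000) × 1.75% × 25/365 = €75.5137
2033-02-07 to 2033-12-31: 328 days, exemption €74,000 → (€136,000 − €74,000) × 1.75% × 328/365 = €975.0137
Total = €1,096.5548

€1,096.55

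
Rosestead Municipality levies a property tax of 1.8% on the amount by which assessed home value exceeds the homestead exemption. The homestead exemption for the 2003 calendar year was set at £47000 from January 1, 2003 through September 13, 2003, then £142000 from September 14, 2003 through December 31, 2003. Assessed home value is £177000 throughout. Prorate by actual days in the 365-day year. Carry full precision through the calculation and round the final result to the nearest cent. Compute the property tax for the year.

January 1 – September 13, 2003: 256 days, exemption £47000 → (£177000 − £47000) × 1.8% × 256/365 = £1641.2055
September 14 – December 31, 2003: 109 days, exemption £142000 → (£177000 − £142000) × 1.8% × 109/365 = £188.1370
Total = £1829.3425

£1829.34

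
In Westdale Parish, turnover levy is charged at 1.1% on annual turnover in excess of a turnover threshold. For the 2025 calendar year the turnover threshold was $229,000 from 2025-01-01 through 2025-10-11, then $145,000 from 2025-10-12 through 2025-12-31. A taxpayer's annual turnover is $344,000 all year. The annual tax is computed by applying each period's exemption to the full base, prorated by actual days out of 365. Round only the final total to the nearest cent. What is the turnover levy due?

$1,470.05

2025-01-01 to 2025-10-11: 284 days, exemption $229,000 → ($344,000 − $229,000) × 1.1% × 284/365 = $984.2740
2025-10-12 to 2025-12-31: 81 days, exemption $145,000 → ($344,000 − $145,000) × 1.1% × 81/365 = $485.7781
Total = $1,470.0521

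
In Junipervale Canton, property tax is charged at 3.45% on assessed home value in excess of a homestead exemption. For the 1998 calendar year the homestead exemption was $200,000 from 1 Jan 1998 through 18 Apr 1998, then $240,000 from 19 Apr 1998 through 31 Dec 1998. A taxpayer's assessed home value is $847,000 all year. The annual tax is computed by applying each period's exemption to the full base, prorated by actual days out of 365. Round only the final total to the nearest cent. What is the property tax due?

$21,349.83

1 Jan – 18 Apr 1998: 108 days, exemption $200,000 → ($847,000 − $200,000) × 3.45% × 108/365 = $6,604.7178
19 Apr – 31 Dec 1998: 257 days, exemption $240,000 → ($847,000 − $240,000) × 3.45% × 257/365 = $14,745.1110
Total = $21,349.8288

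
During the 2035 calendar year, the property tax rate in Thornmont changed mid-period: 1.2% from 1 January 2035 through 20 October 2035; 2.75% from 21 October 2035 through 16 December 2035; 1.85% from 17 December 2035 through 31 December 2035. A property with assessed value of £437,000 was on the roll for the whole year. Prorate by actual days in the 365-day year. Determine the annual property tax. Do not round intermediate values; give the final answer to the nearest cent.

1 January – 20 October 2035: 293 days at 1.2% → £437,000 × 1.2% × 293/365 = £4,209.5671
21 October – 16 December 2035: 57 days at 2.75% → £437,000 × 2.75% × 57/365 = £1,876.7055
17 December – 31 December 2035: 15 days at 1.85% → £437,000 × 1.85% × 15/365 = £332.2397
Total = £6,418.5123

£6,418.51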